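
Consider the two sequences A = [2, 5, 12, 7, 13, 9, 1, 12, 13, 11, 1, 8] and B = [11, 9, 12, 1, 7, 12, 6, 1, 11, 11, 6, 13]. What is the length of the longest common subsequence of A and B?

4

A longest common subsequence is 12, 7, 1, 13 (length 4); the LCS DP confirms no longer common subsequence exists.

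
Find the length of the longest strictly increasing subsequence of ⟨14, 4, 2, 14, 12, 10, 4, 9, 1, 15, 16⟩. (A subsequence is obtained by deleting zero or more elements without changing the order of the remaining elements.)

5

One longest increasing subsequence is 2, 4, 9, 15, 16 (positions 3,7,8,10,11), of length 5; no longer one exists.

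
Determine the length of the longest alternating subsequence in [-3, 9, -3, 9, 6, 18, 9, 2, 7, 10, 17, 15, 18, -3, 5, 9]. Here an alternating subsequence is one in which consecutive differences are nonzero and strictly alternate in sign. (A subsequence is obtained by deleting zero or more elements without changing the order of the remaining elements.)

Track the best alternating length ending on an up-step vs a down-step at each position: up/down = 1/1, 2/1, 1/3, 4/1, 4/5, 6/1, 6/7, 4/7, 8/7, 8/7, 8/7, 8/9, 10/1, 1/11, 12/11, 12/11.
The maximum over both is 12; one such subsequence is -3, 9, -3, 9, 6, 18, 9, 17, 15, 18, -3, 5.

12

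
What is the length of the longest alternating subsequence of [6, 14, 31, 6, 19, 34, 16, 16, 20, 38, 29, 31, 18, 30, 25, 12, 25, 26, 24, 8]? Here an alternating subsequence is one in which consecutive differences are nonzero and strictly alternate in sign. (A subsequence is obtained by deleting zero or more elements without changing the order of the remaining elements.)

A longest alternating subsequence is 6, 14, 6, 19, 16, 38, 29, 31, 18, 30, 12, 25, 24 (positions 1,2,4,5,7,10,11,12,13,14,16,17,19); its 12 consecutive differences strictly alternate in sign, and length 13 is optimal.

13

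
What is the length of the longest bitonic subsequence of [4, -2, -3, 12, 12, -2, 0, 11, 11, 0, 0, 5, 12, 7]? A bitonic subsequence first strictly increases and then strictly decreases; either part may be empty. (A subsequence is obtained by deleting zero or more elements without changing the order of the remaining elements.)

Let inc[i] be the LIS ending at i and dec[i] the longest strictly decreasing subsequence starting at i. inc = [1, 1, 1, 2, 2, 2, 3, 4, 4, 3, 3, 4, 5, 5], dec = [3, 2, 1, 3, 3, 1, 1, 2, 2, 1, 1, 1, 2, 1].
max_i inc[i]+dec[i]−1 = 6, with one witness -3, -2, 0, 11, 12, 7.

6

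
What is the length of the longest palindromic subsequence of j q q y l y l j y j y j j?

One longest palindromic subsequence is jjyjyjj (positions 1,8,9,10,11,12,13); it reads the same forward and backward, and the interval DP gives dp[1][13] = 7.

7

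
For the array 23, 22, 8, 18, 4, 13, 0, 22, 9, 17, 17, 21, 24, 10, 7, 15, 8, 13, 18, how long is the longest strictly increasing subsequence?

5

Let dp[i] be the longest increasing subsequence ending at position i. Then dp = [1, 1, 1, 2, 1, 2, 1, 3, 2, 3, 3, 4, 5, 3, 2, 4, 3, 4, 5].
The maximum is 5; one witness is 8, 13, 17, 21, 24 at positions 3,6,10,12,13.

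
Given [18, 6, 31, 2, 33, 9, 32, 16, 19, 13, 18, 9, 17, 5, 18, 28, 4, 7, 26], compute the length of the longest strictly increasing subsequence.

Let dp[i] be the longest increasing subsequence ending at position i. Then dp = [1, 1, 2, 1, 3, 2, 3, 3, 4, 3, 4, 2, 4, 2, 5, 6, 2, 3, 6].
The maximum is 6; one witness is 6, 9, 16, 17, 18, 28 at positions 2,6,8,13,15,16.

6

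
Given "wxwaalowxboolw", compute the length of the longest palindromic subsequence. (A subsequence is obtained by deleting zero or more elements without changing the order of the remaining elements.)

8

One longest palindromic subsequence is wxwaawxw (positions 1,2,3,4,5,8,9,14); it reads the same forward and backward, and the interval DP gives dp[1][14] = 8.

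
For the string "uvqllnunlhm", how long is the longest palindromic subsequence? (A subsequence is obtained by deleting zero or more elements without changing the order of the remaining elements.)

Using dp[i][j] = 2 + dp[i+1][j−1] if the ends match, else max(dp[i+1][j], dp[i][j−1]):
dp[1][11] = 5. A witness is lnunl at positions 5,6,7,8,9.

5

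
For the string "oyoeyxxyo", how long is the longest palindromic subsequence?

6

Using dp[i][j] = 2 + dp[i+1][j−1] if the ends match, else max(dp[i+1][j], dp[i][j−1]):
dp[1][9] = 6. A witness is oyxxyo at positions 1,2,6,7,8,9.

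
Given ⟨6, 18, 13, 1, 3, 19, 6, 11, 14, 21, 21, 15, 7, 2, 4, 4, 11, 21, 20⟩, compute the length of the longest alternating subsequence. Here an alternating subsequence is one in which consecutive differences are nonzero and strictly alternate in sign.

Track the best alternating length ending on an up-step vs a down-step at each position: up/down = 1/1, 2/1, 2/3, 1/3, 4/3, 4/1, 4/5, 6/5, 6/5, 6/1, 6/1, 6/7, 6/7, 4/7, 8/7, 8/7, 8/7, 8/1, 8/9.
The maximum over both is 9; one such subsequence is 6, 18, 13, 19, 6, 21, 15, 21, 20.

9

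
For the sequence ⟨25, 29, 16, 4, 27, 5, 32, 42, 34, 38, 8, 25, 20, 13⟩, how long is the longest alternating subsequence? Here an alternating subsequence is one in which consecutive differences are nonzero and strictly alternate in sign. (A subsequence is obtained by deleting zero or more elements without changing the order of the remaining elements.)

A longest alternating subsequence is 25, 29, 16, 27, 5, 42, 34, 38, 8, 25, 20 (positions 1,2,3,5,6,8,9,10,11,12,13); its 10 consecutive differences strictly alternate in sign, and length 11 is optimal.

11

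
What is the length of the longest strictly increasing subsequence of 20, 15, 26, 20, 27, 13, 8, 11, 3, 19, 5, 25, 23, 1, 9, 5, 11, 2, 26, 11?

Scanning left to right, the best length ending at each element is: 20→1, 15→1, 26→2, 20→2, 27→3, 13→1, 8→1, 11→2, 3→1, 19→3, 5→2, 25→4, 23→4, 1→1, 9→3, 5→2, 11→4, 2→2, 26→5, 11→4.
So the longest increasing subsequence has length 5, e.g. 8, 11, 19, 25, 26.

5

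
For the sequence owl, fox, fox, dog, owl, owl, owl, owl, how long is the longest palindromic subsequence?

5

One longest palindromic subsequence is owl owl owl owl owl (positions 1,5,6,7,8); it reads the same forward and backward, and the interval DP gives dp[1][8] = 5.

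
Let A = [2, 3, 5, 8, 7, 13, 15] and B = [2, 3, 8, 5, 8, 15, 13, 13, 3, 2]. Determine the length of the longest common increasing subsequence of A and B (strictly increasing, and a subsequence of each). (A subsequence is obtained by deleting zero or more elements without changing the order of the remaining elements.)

5

A longest common strictly increasing subsequence is 2, 3, 5, 8, 15 (length 5); it appears in order in both A and B, and no longer such subsequence exists.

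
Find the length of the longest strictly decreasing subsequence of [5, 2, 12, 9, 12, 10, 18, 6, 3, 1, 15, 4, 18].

5

Scanning left to right, the best length ending at each element is: 5→1, 2→2, 12→1, 9→2, 12→1, 10→2, 18→1, 6→3, 3→4, 1→5, 15→2, 4→4, 18→1.
So the longest decreasing subsequence has length 5, e.g. 12, 9, 6, 3, 1.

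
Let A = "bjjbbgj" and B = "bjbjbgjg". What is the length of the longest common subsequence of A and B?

Backtracking the LCS table gives one alignment: b (A1,B1) → j (A2,B2) → j (A3,B4) → b (A5,B5) → g (A6,B6) → j (A7,B7).
So the longest common subsequence has length 6.

6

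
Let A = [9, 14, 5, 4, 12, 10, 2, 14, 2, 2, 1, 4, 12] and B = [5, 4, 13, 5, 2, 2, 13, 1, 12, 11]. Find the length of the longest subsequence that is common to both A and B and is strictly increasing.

2

A longest common strictly increasing subsequence is 5, 12 (length 2); it appears in order in both A and B, and no longer such subsequence exists.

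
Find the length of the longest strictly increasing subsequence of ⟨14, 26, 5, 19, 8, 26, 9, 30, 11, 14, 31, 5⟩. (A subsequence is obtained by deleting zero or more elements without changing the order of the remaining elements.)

One longest increasing subsequence is 5, 8, 9, 11, 14, 31 (positions 3,5,7,9,10,11), of length 6; no longer one exists.

6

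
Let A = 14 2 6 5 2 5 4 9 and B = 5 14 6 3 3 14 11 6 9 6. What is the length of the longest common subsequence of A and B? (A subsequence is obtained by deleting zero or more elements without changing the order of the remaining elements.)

3

Backtracking the LCS table gives one alignment: 14 (A1,B6) → 6 (A3,B8) → 9 (A8,B9).
So the longest common subsequence has length 3.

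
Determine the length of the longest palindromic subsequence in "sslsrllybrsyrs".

Using dp[i][j] = 2 + dp[i+1][j−1] if the ends match, else max(dp[i+1][j], dp[i][j−1]):
dp[1][14] = 8. A witness is ssrllrss at positions 1,4,5,6,7,10,11,14.

8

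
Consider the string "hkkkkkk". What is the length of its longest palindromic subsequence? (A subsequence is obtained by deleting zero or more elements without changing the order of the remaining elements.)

6

One longest palindromic subsequence is kkkkkk (positions 2,3,4,5,6,7); it reads the same forward and backward, and the interval DP gives dp[1][7] = 6.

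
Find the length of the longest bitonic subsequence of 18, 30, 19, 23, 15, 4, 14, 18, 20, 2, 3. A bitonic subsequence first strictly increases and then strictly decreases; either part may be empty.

Let inc[i] be the LIS ending at i and dec[i] the longest strictly decreasing subsequence starting at i. inc = [1, 2, 2, 3, 1, 1, 2, 3, 4, 1, 2], dec = [4, 5, 4, 4, 3, 2, 2, 2, 2, 1, 1].
max_i inc[i]+dec[i]−1 = 6, with one witness 18, 30, 23, 15, 14, 3.

6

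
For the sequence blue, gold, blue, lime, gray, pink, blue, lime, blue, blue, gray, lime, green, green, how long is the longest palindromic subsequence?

7

One longest palindromic subsequence is lime gray blue blue blue gray lime (positions 4,5,7,9,10,11,12); it reads the same forward and backward, and the interval DP gives dp[1][14] = 7.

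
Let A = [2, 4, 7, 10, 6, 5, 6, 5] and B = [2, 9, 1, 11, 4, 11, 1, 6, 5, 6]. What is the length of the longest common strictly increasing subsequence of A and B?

4

A longest common strictly increasing subsequence is 2, 4, 5, 6 (length 4); it appears in order in both A and B, and no longer such subsequence exists.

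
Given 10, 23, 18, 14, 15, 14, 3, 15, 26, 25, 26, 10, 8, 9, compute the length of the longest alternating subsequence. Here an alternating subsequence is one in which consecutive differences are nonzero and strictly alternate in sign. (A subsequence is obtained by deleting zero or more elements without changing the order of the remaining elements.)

A longest alternating subsequence is 10, 23, 14, 15, 14, 26, 25, 26, 8, 9 (positions 1,2,4,5,6,9,10,11,13,14); its 9 consecutive differences strictly alternate in sign, and length 10 is optimal.

10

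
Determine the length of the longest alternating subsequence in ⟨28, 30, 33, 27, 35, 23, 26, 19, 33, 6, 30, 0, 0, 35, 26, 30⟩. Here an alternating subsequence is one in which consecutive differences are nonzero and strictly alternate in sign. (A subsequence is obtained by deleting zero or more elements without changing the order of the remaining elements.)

Track the best alternating length ending on an up-step vs a down-step at each position: up/down = 1/1, 2/1, 2/1, 1/3, 4/1, 1/5, 6/5, 1/7, 8/5, 1/9, 10/9, 1/11, 1/11, 12/1, 12/13, 14/13.
The maximum over both is 14; one such subsequence is 28, 30, 27, 35, 23, 26, 19, 33, 6, 30, 0, 35, 26, 30.

14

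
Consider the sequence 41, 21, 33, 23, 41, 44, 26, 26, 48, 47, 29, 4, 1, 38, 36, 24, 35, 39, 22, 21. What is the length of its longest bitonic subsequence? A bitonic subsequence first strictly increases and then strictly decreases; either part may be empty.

Let inc[i] be the LIS ending at i and dec[i] the longest strictly decreasing subsequence starting at i. inc = [1, 1, 2, 2, 3, 4, 3, 3, 5, 5, 4, 1, 1, 5, 5, 3, 5, 6, 2, 2], dec = [6, 3, 5, 3, 6, 6, 4, 4, 7, 6, 4, 2, 1, 5, 4, 3, 3, 3, 2, 1].
max_i inc[i]+dec[i]−1 = 11, with one witness 21, 33, 41, 44, 48, 47, 38, 36, 35, 22, 21.

11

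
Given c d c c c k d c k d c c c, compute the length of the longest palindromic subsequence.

One longest palindromic subsequence is cccdkdccc (positions 1,3,4,7,9,10,11,12,13); it reads the same forward and backward, and the interval DP gives dp[1][13] = 9.

9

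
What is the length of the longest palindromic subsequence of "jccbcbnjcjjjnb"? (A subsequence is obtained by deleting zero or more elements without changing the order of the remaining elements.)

One longest palindromic subsequence is bnjjjjnb (positions 4,7,8,10,11,12,13,14); it reads the same forward and backward, and the interval DP gives dp[1][14] = 8.

8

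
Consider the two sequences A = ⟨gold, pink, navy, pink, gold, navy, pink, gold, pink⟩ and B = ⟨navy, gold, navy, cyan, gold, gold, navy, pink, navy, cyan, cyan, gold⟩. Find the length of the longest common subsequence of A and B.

6

Backtracking the LCS table gives one alignment: gold (A1,B2) → navy (A3,B3) → gold (A5,B6) → navy (A6,B7) → pink (A7,B8) → gold (A8,B12).
So the longest common subsequence has length 6.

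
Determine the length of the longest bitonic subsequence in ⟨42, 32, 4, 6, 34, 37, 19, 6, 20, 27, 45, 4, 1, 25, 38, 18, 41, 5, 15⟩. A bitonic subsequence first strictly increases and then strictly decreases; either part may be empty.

9

Let inc[i] be the LIS ending at i and dec[i] the longest strictly decreasing subsequence starting at i. inc = [1, 1, 1, 2, 3, 4, 3, 2, 4, 5, 6, 1, 1, 5, 6, 3, 7, 2, 3], dec = [6, 5, 2, 3, 5, 5, 4, 3, 3, 4, 4, 2, 1, 3, 3, 2, 2, 1, 1].
max_i inc[i]+dec[i]−1 = 9, with one witness 4, 6, 19, 20, 27, 45, 38, 18, 15.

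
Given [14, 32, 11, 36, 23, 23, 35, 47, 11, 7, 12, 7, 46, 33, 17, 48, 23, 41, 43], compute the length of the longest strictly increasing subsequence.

6

Let dp[i] be the longest increasing subsequence ending at position i. Then dp = [1, 2, 1, 3, 2, 2, 3, 4, 1, 1, 2, 1, 4, 3, 3, 5, 4, 5, 6].
The maximum is 6; one witness is 11, 12, 17, 23, 41, 43 at positions 3,11,15,17,18,19.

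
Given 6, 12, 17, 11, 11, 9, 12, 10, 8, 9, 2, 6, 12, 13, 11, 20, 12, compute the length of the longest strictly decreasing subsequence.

5

Scanning left to right, the best length ending at each element is: 6→1, 12→1, 17→1, 11→2, 11→2, 9→3, 12→2, 10→3, 8→4, 9→4, 2→5, 6→5, 12→2, 13→2, 11→3, 20→1, 12→3.
So the longest decreasing subsequence has length 5, e.g. 12, 11, 9, 8, 2.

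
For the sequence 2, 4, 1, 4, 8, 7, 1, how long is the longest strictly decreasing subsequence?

Let dp[i] be the longest decreasing subsequence ending at position i. Then dp = [1, 1, 2, 1, 1, 2, 3].
The maximum is 3; one witness is 8, 7, 1 at positions 5,6,7.

3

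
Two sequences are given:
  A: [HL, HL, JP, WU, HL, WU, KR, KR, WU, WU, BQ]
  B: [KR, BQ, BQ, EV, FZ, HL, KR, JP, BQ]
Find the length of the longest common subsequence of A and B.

3

A longest common subsequence is HL, JP, BQ (length 3); the LCS DP confirms no longer common subsequence exists.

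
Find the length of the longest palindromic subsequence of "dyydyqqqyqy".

7

Using dp[i][j] = 2 + dp[i+1][j−1] if the ends match, else max(dp[i+1][j], dp[i][j−1]):
dp[1][11] = 7. A witness is yyqqqyy at positions 2,5,6,7,8,9,11.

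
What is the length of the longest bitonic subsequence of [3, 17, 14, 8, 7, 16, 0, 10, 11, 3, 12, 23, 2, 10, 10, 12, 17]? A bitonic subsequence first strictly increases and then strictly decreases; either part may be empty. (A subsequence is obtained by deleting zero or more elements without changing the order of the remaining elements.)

Let inc[i] be the LIS ending at i and dec[i] the longest strictly decreasing subsequence starting at i. inc = [1, 2, 2, 2, 2, 3, 1, 3, 4, 2, 5, 6, 2, 3, 3, 5, 6], dec = [2, 6, 5, 4, 3, 4, 1, 3, 3, 2, 2, 2, 1, 1, 1, 1, 1].
max_i inc[i]+dec[i]−1 = 7, with one witness 3, 17, 14, 8, 7, 3, 2.

7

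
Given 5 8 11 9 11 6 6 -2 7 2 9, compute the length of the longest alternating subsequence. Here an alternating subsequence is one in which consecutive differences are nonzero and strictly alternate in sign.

8

A longest alternating subsequence is 5, 11, 9, 11, 6, 7, 2, 9 (positions 1,3,4,5,6,9,10,11); its 7 consecutive differences strictly alternate in sign, and length 8 is optimal.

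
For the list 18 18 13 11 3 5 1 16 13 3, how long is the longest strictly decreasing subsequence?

5

Scanning left to right, the best length ending at each element is: 18→1, 18→1, 13→2, 11→3, 3→4, 5→4, 1→5, 16→2, 13→3, 3→5.
So the longest decreasing subsequence has length 5, e.g. 18, 13, 11, 3, 1.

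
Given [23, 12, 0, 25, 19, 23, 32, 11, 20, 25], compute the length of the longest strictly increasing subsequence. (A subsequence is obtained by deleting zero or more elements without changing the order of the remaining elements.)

One longest increasing subsequence is 12, 19, 23, 32 (positions 2,5,6,7), of length 4; no longer one exists.

4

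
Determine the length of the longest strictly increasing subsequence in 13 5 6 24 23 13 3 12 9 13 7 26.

5

Scanning left to right, the best length ending at each element is: 13→1, 5→1, 6→2, 24→3, 23→3, 13→3, 3→1, 12→3, 9→3, 13→4, 7→3, 26→5.
So the longest increasing subsequence has length 5, e.g. 5, 6, 12, 13, 26.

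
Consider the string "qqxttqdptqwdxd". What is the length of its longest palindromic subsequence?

6

One longest palindromic subsequence is qqttqq (positions 1,2,4,5,6,10); it reads the same forward and backward, and the interval DP gives dp[1][14] = 6.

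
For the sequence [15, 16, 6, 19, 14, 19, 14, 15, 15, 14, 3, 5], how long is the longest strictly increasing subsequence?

3

One longest increasing subsequence is 15, 16, 19 (positions 1,2,4), of length 3; no longer one exists.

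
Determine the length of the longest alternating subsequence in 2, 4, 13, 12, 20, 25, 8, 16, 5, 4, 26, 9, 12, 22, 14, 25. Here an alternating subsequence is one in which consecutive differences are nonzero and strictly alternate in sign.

12

Track the best alternating length ending on an up-step vs a down-step at each position: up/down = 1/1, 2/1, 2/1, 2/3, 4/1, 4/1, 2/5, 6/5, 2/7, 2/7, 8/1, 8/9, 10/9, 10/9, 10/11, 12/9.
The maximum over both is 12; one such subsequence is 2, 13, 12, 20, 8, 16, 5, 26, 9, 22, 14, 25.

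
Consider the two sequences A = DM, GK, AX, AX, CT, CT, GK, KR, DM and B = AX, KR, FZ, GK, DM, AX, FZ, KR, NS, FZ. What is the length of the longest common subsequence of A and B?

3

A longest common subsequence is DM, AX, KR (length 3); the LCS DP confirms no longer common subsequence exists.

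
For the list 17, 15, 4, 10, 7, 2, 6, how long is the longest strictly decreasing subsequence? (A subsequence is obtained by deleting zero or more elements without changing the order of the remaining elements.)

5

Let dp[i] be the longest decreasing subsequence ending at position i. Then dp = [1, 2, 3, 3, 4, 5, 5].
The maximum is 5; one witness is 17, 15, 10, 7, 2 at positions 1,2,4,5,6.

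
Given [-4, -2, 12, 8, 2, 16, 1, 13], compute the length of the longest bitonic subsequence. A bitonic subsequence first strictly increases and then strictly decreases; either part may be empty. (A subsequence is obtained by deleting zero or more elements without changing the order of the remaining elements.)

6

One longest bitonic subsequence is -4, -2, 12, 8, 2, 1 (positions 1,2,3,4,5,7): it rises to 12 then falls. Length 6 is optimal.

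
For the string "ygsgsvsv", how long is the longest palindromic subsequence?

Using dp[i][j] = 2 + dp[i+1][j−1] if the ends match, else max(dp[i+1][j], dp[i][j−1]):
dp[1][8] = 3. A witness is vsv at positions 6,7,8.

3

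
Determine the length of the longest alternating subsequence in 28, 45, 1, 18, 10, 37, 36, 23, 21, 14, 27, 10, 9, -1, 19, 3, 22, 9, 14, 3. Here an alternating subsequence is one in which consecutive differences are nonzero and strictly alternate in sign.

A longest alternating subsequence is 28, 45, 1, 18, 10, 37, 23, 27, 10, 19, 3, 22, 9, 14, 3 (positions 1,2,3,4,5,6,8,11,12,15,16,17,18,19,20); its 14 consecutive differences strictly alternate in sign, and length 15 is optimal.

15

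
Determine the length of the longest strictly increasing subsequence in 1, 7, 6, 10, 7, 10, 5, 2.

4

Scanning left to right, the best length ending at each element is: 1→1, 7→2, 6→2, 10→3, 7→3, 10→4, 5→2, 2→2.
So the longest increasing subsequence has length 4, e.g. 1, 6, 7, 10.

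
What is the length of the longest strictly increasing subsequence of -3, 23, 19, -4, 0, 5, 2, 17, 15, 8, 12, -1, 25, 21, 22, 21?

7

One longest increasing subsequence is -3, 0, 5, 8, 12, 21, 22 (positions 1,5,6,10,11,14,15), of length 7; no longer one exists.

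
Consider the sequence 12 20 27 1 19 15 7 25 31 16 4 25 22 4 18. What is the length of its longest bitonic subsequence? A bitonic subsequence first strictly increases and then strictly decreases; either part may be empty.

7

Let inc[i] be the LIS ending at i and dec[i] the longest strictly decreasing subsequence starting at i. inc = [1, 2, 3, 1, 2, 2, 2, 3, 4, 3, 2, 4, 4, 2, 4], dec = [3, 5, 5, 1, 4, 3, 2, 3, 4, 2, 1, 3, 2, 1, 1].
max_i inc[i]+dec[i]−1 = 7, with one witness 12, 20, 27, 19, 15, 7, 4.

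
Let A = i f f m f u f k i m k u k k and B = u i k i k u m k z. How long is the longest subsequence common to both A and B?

A longest common subsequence is ikikuk (length 6); the LCS DP confirms no longer common subsequence exists.

6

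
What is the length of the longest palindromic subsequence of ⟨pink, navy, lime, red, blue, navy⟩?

3

One longest palindromic subsequence is navy blue navy (positions 2,5,6); it reads the same forward and backward, and the interval DP gives dp[1][6] = 3.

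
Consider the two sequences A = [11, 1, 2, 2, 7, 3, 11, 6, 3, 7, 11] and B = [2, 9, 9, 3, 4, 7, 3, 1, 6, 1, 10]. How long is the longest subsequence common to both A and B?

4

A longest common subsequence is 2, 7, 3, 6 (length 4); the LCS DP confirms no longer common subsequence exists.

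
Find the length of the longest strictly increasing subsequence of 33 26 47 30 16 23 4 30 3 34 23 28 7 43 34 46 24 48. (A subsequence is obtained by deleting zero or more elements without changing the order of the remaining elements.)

7

One longest increasing subsequence is 16, 23, 30, 34, 43, 46, 48 (positions 5,6,8,10,14,16,18), of length 7; no longer one exists.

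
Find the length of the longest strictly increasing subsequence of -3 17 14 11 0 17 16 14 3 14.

One longest increasing subsequence is -3, 0, 3, 14 (positions 1,5,9,10), of length 4; no longer one exists.

4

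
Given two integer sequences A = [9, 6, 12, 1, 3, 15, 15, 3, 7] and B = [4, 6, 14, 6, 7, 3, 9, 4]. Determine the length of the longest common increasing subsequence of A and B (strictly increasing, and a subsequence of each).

2

A longest common strictly increasing subsequence is 6, 7 (length 2); it appears in order in both A and B, and no longer such subsequence exists.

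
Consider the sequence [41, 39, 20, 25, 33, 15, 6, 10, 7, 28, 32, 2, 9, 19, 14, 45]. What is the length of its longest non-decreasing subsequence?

5

Scanning left to right, the best length ending at each element is: 41→1, 39→1, 20→1, 25→2, 33→3, 15→1, 6→1, 10→2, 7→2, 28→3, 32→4, 2→1, 9→3, 19→4, 14→4, 45→5.
So the longest non-decreasing subsequence has length 5, e.g. 20, 25, 28, 32, 45.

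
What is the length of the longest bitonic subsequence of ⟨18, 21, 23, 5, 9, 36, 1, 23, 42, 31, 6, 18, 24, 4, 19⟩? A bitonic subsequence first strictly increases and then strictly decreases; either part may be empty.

One longest bitonic subsequence is 18, 21, 23, 36, 42, 31, 24, 19 (positions 1,2,3,6,9,10,13,15): it rises to 42 then falls. Length 8 is optimal.

8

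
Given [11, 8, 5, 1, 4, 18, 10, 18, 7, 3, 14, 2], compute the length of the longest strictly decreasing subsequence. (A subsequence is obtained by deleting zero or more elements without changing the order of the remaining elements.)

Scanning left to right, the best length ending at each element is: 11→1, 8→2, 5→3, 1→4, 4→4, 18→1, 10→2, 18→1, 7→3, 3→5, 14→2, 2→6.
So the longest decreasing subsequence has length 6, e.g. 11, 8, 5, 4, 3, 2.

6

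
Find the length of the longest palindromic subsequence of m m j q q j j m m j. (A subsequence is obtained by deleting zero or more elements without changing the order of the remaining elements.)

8

Using dp[i][j] = 2 + dp[i+1][j−1] if the ends match, else max(dp[i+1][j], dp[i][j−1]):
dp[1][10] = 8. A witness is mmjqqjmm at positions 1,2,3,4,5,7,8,9.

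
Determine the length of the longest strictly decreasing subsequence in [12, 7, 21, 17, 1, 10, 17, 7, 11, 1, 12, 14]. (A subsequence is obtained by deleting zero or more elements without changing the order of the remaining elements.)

5

One longest decreasing subsequence is 21, 17, 10, 7, 1 (positions 3,4,6,8,10), of length 5; no longer one exists.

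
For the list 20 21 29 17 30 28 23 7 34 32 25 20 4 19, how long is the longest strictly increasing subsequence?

Let dp[i] be the longest increasing subsequence ending at position i. Then dp = [1, 2, 3, 1, 4, 3, 3, 1, 5, 5, 4, 2, 1, 2].
The maximum is 5; one witness is 20, 21, 29, 30, 34 at positions 1,2,3,5,9.

5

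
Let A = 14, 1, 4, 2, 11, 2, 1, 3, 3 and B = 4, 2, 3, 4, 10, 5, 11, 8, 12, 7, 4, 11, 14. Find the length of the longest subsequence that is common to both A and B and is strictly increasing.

2

A longest common strictly increasing subsequence is 2, 3 (length 2); it appears in order in both A and B, and no longer such subsequence exists.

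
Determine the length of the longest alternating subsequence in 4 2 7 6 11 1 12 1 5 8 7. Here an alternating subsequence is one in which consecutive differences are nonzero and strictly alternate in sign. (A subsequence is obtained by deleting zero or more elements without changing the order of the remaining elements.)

10

Track the best alternating length ending on an up-step vs a down-step at each position: up/down = 1/1, 1/2, 3/1, 3/4, 5/1, 1/6, 7/1, 1/8, 9/8, 9/8, 9/10.
The maximum over both is 10; one such subsequence is 4, 2, 7, 6, 11, 1, 12, 1, 8, 7.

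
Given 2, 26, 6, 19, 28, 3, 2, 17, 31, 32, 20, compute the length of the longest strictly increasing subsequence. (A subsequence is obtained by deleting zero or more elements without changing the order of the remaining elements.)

One longest increasing subsequence is 2, 6, 19, 28, 31, 32 (positions 1,3,4,5,9,10), of length 6; no longer one exists.

6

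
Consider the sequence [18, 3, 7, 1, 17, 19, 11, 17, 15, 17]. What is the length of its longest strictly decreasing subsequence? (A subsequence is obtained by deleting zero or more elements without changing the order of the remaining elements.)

3

One longest decreasing subsequence is 18, 3, 1 (positions 1,2,4), of length 3; no longer one exists.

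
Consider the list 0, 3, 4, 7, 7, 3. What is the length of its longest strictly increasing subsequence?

4

Let dp[i] be the longest increasing subsequence ending at position i. Then dp = [1, 2, 3, 4, 4, 2].
The maximum is 4; one witness is 0, 3, 4, 7 at positions 1,2,3,4.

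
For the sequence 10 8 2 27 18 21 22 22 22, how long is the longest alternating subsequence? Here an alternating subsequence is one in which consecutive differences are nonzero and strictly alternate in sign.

Track the best alternating length ending on an up-step vs a down-step at each position: up/down = 1/1, 1/2, 1/2, 3/1, 3/4, 5/4, 5/4, 5/4, 5/4.
The maximum over both is 5; one such subsequence is 10, 8, 27, 18, 21.

5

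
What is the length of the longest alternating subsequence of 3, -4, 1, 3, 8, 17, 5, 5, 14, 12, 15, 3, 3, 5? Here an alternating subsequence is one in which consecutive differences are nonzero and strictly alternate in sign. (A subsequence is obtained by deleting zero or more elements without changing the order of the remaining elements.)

A longest alternating subsequence is 3, -4, 8, 5, 14, 12, 15, 3, 5 (positions 1,2,5,7,9,10,11,12,14); its 8 consecutive differences strictly alternate in sign, and length 9 is optimal.

9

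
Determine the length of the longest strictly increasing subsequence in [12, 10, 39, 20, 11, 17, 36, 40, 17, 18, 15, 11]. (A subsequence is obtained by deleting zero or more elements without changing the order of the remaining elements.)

Scanning left to right, the best length ending at each element is: 12→1, 10→1, 39→2, 20→2, 11→2, 17→3, 36→4, 40→5, 17→3, 18→4, 15→3, 11→2.
So the longest increasing subsequence has length 5, e.g. 10, 11, 17, 36, 40.

5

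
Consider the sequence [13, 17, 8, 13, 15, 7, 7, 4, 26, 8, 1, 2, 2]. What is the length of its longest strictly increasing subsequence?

4

One longest increasing subsequence is 8, 13, 15, 26 (positions 3,4,5,9), of length 4; no longer one exists.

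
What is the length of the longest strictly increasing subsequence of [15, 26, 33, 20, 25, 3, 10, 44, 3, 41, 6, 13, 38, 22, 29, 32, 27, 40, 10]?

Scanning left to right, the best length ending at each element is: 15→1, 26→2, 33→3, 20→2, 25→3, 3→1, 10→2, 44→4, 3→1, 41→4, 6→2, 13→3, 38→4, 22→4, 29→5, 32→6, 27→5, 40→7, 10→3.
So the longest increasing subsequence has length 7, e.g. 3, 10, 13, 22, 29, 32, 40.

7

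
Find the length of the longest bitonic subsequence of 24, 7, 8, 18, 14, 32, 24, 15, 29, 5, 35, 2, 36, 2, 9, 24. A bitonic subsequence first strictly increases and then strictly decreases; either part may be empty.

8

Let inc[i] be the LIS ending at i and dec[i] the longest strictly decreasing subsequence starting at i. inc = [1, 1, 2, 3, 3, 4, 4, 4, 5, 1, 6, 1, 7, 1, 3, 5], dec = [5, 3, 3, 4, 3, 5, 4, 3, 3, 2, 2, 1, 2, 1, 1, 1].
max_i inc[i]+dec[i]−1 = 8, with one witness 7, 8, 18, 32, 24, 15, 5, 2.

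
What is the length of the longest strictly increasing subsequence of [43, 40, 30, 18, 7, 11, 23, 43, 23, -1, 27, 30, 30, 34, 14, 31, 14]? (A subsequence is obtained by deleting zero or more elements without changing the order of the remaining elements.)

Let dp[i] be the longest increasing subsequence ending at position i. Then dp = [1, 1, 1, 1, 1, 2, 3, 4, 3, 1, 4, 5, 5, 6, 3, 6, 3].
The maximum is 6; one witness is 7, 11, 23, 27, 30, 34 at positions 5,6,7,11,12,14.

6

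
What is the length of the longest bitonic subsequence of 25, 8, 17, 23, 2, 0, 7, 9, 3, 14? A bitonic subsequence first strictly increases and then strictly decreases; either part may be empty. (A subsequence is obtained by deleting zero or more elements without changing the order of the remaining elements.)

Let inc[i] be the LIS ending at i and dec[i] the longest strictly decreasing subsequence starting at i. inc = [1, 1, 2, 3, 1, 1, 2, 3, 2, 4], dec = [4, 3, 3, 3, 2, 1, 2, 2, 1, 1].
max_i inc[i]+dec[i]−1 = 5, with one witness 8, 17, 23, 9, 3.

5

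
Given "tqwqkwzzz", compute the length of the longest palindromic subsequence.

3

Using dp[i][j] = 2 + dp[i+1][j−1] if the ends match, else max(dp[i+1][j], dp[i][j−1]):
dp[1][9] = 3. A witness is zzz at positions 7,8,9.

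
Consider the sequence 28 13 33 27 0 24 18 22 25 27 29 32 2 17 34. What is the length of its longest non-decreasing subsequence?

Let dp[i] be the longest non-decreasing subsequence ending at position i. Then dp = [1, 1, 2, 2, 1, 2, 2, 3, 4, 5, 6, 7, 2, 3, 8].
The maximum is 8; one witness is 13, 18, 22, 25, 27, 29, 32, 34 at positions 2,7,8,9,10,11,12,15.

8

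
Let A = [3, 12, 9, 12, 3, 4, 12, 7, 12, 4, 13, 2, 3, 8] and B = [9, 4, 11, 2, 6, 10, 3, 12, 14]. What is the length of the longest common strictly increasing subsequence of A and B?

2

A longest common strictly increasing subsequence is 2, 3 (length 2); it appears in order in both A and B, and no longer such subsequence exists.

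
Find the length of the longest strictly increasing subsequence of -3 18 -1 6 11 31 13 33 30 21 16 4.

6

One longest increasing subsequence is -3, -1, 6, 11, 31, 33 (positions 1,3,4,5,6,8), of length 6; no longer one exists.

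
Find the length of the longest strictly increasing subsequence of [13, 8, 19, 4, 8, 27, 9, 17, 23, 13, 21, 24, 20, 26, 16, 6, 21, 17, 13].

7

Scanning left to right, the best length ending at each element is: 13→1, 8→1, 19→2, 4→1, 8→2, 27→3, 9→3, 17→4, 23→5, 13→4, 21→5, 24→6, 20→5, 26→7, 16→5, 6→2, 21→6, 17→6, 13→4.
So the longest increasing subsequence has length 7, e.g. 4, 8, 9, 17, 23, 24, 26.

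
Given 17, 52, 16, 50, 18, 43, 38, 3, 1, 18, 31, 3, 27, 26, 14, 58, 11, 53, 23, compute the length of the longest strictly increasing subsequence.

4

One longest increasing subsequence is 17, 18, 43, 58 (positions 1,5,6,16), of length 4; no longer one exists.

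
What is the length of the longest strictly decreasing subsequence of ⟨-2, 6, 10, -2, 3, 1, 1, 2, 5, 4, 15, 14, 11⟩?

Let dp[i] be the longest decreasing subsequence ending at position i. Then dp = [1, 1, 1, 2, 2, 3, 3, 3, 2, 3, 1, 2, 3].
The maximum is 3; one witness is 6, 3, 1 at positions 2,5,6.

3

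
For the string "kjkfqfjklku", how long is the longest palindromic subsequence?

Using dp[i][j] = 2 + dp[i+1][j−1] if the ends match, else max(dp[i+1][j], dp[i][j−1]):
dp[1][11] = 7. A witness is kkfqfkk at positions 1,3,4,5,6,8,10.

7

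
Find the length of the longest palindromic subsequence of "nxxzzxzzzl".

One longest palindromic subsequence is zzzzz (positions 4,5,7,8,9); it reads the same forward and backward, and the interval DP gives dp[1][10] = 5.

5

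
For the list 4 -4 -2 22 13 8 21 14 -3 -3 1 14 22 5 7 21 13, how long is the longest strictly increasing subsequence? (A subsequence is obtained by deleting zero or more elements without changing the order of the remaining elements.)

6

Scanning left to right, the best length ending at each element is: 4→1, -4→1, -2→2, 22→3, 13→3, 8→3, 21→4, 14→4, -3→2, -3→2, 1→3, 14→4, 22→5, 5→4, 7→5, 21→6, 13→6.
So the longest increasing subsequence has length 6, e.g. -4, -2, 1, 5, 7, 21.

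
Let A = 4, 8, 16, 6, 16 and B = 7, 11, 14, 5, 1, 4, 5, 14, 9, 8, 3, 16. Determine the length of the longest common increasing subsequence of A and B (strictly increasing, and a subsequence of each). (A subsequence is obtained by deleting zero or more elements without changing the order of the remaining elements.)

For each value that appears in both, track the longest common increasing run ending there.
The best achievable length is 3; one witness is 4, 8, 16 (A-positions 1,2,3, B-positions 6,10,12).

3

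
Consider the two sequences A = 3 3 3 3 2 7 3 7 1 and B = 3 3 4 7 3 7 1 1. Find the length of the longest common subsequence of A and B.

6

Backtracking the LCS table gives one alignment: 3 (A1,B1) → 3 (A2,B2) → 7 (A6,B4) → 3 (A7,B5) → 7 (A8,B6) → 1 (A9,B8).
So the longest common subsequence has length 6.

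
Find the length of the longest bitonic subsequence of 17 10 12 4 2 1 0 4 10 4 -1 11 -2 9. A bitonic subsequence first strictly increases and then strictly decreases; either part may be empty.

Let inc[i] be the LIS ending at i and dec[i] the longest strictly decreasing subsequence starting at i. inc = [1, 1, 2, 1, 1, 1, 1, 2, 3, 2, 1, 4, 1, 3], dec = [8, 7, 7, 6, 5, 4, 3, 3, 4, 3, 2, 2, 1, 1].
max_i inc[i]+dec[i]−1 = 8, with one witness 17, 12, 4, 2, 1, 0, -1, -2.

8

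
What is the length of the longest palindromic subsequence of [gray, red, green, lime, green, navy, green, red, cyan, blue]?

One longest palindromic subsequence is red green navy green red (positions 2,3,6,7,8); it reads the same forward and backward, and the interval DP gives dp[1][10] = 5.

5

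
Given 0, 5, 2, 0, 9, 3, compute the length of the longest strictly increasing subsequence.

3

Let dp[i] be the longest increasing subsequence ending at position i. Then dp = [1, 2, 2, 1, 3, 3].
The maximum is 3; one witness is 0, 5, 9 at positions 1,2,5.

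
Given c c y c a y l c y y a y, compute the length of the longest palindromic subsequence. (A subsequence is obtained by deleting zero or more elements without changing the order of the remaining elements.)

7

One longest palindromic subsequence is yayyyay (positions 3,5,6,9,10,11,12); it reads the same forward and backward, and the interval DP gives dp[1][12] = 7.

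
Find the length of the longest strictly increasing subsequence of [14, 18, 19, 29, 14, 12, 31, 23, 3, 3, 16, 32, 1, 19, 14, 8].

Let dp[i] be the longest increasing subsequence ending at position i. Then dp = [1, 2, 3, 4, 1, 1, 5, 4, 1, 1, 2, 6, 1, 3, 2, 2].
The maximum is 6; one witness is 14, 18, 19, 29, 31, 32 at positions 1,2,3,4,7,12.

6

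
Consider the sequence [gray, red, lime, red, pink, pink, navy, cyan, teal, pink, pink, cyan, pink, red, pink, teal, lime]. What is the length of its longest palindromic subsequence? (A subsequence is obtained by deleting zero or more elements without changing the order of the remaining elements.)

10

Using dp[i][j] = 2 + dp[i+1][j−1] if the ends match, else max(dp[i+1][j], dp[i][j−1]):
dp[1][17] = 10. A witness is lime pink pink cyan pink pink cyan pink pink lime at positions 3,5,6,8,10,11,12,13,15,17.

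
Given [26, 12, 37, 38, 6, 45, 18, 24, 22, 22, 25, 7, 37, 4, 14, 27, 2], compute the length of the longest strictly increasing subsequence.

Scanning left to right, the best length ending at each element is: 26→1, 12→1, 37→2, 38→3, 6→1, 45→4, 18→2, 24→3, 22→3, 22→3, 25→4, 7→2, 37→5, 4→1, 14→3, 27→5, 2→1.
So the longest increasing subsequence has length 5, e.g. 12, 18, 24, 25, 37.

5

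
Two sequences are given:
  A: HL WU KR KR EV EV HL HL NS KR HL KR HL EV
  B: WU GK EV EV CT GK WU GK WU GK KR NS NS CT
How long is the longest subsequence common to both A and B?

A longest common subsequence is WU, EV, EV, NS (length 4); the LCS DP confirms no longer common subsequence exists.

4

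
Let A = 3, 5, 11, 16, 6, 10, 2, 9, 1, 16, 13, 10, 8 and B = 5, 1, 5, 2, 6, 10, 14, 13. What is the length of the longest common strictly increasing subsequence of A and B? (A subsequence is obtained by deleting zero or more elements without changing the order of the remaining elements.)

4

A longest common strictly increasing subsequence is 5, 6, 10, 13 (length 4); it appears in order in both A and B, and no longer such subsequence exists.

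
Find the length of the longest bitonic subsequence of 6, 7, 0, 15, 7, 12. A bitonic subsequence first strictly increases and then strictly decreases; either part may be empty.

4

Let inc[i] be the LIS ending at i and dec[i] the longest strictly decreasing subsequence starting at i. inc = [1, 2, 1, 3, 2, 3], dec = [2, 2, 1, 2, 1, 1].
max_i inc[i]+dec[i]−1 = 4, with one witness 6, 7, 15, 12.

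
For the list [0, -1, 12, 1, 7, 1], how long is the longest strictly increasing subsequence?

3

Let dp[i] be the longest increasing subsequence ending at position i. Then dp = [1, 1, 2, 2, 3, 2].
The maximum is 3; one witness is 0, 1, 7 at positions 1,4,5.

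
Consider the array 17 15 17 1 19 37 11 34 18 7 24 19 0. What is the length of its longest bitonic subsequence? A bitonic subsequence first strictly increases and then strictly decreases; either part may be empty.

One longest bitonic subsequence is 15, 17, 19, 37, 34, 24, 19, 0 (positions 2,3,5,6,8,11,12,13): it rises to 37 then falls. Length 8 is optimal.

8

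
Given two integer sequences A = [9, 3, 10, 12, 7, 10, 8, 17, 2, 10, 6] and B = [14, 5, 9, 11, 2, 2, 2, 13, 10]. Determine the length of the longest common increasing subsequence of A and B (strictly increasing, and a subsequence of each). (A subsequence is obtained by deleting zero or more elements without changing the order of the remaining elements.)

A longest common strictly increasing subsequence is 9, 10 (length 2); it appears in order in both A and B, and no longer such subsequence exists.

2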